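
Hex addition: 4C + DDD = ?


Align and add column by column (LSB to MSB, each column mod 16 with carry):
  004C
+ 0DDD
  ----
  col 0: C(12) + D(13) + 0 (carry in) = 25 → 9(9), carry out 1
  col 1: 4(4) + D(13) + 1 (carry in) = 18 → 2(2), carry out 1
  col 2: 0(0) + D(13) + 1 (carry in) = 14 → E(14), carry out 0
  col 3: 0(0) + 0(0) + 0 (carry in) = 0 → 0(0), carry out 0
Reading digits MSB→LSB: 0E29
Strip leading zeros: E29
= 0xE29


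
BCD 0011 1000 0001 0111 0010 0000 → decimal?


Each 4-bit group → digit:
  0011 → 3
  1000 → 8
  0001 → 1
  0111 → 7
  0010 → 2
  0000 → 0
= 381720


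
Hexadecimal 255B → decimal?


Positional values:
Position 0: B × 16^0 = 11 × 1 = 11
Position 1: 5 × 16^1 = 5 × 16 = 80
Position 2: 5 × 16^2 = 5 × 256 = 1280
Position 3: 2 × 16^3 = 2 × 4096 = 8192
Sum = 11 + 80 + 1280 + 8192
= 9563


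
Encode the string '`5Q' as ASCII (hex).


String: '`5Q'  (3 characters)
Per-character ASCII lookup:
  '`': special character: '`' = 96 → 0x60
  '5': digits start at 48: '5' = 48 + 5 = 53 → 0x35
  'Q': uppercase starts at 65: 'Q' = 65 + 16 = 81 → 0x51
= 0x60 0x35 0x51


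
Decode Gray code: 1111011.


Gray code: 1111011
MSB stays the same: 1
Each subsequent bit = prev_binary XOR current_gray:
  B[1] = 1 XOR 1 = 0
  B[2] = 0 XOR 1 = 1
  B[3] = 1 XOR 1 = 0
  B[4] = 0 XOR 0 = 0
  B[5] = 0 XOR 1 = 1
  B[6] = 1 XOR 1 = 0
= 1010010 (82 decimal)


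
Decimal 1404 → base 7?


Divide by 7 repeatedly:
1404 ÷ 7 = 200 remainder 4
200 ÷ 7 = 28 remainder 4
28 ÷ 7 = 4 remainder 0
4 ÷ 7 = 0 remainder 4
Reading remainders bottom-up:
= 4044


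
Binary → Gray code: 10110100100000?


Binary: 10110100100000
Gray code: G = B XOR (B >> 1)
B >> 1 = 01011010010000
10110100100000 XOR 01011010010000:
  1 XOR 0 = 1
  0 XOR 1 = 1
  1 XOR 0 = 1
  1 XOR 1 = 0
  0 XOR 1 = 1
  1 XOR 0 = 1
  0 XOR 1 = 1
  0 XOR 0 = 0
  1 XOR 0 = 1
  0 XOR 1 = 1
  0 XOR 0 = 0
  0 XOR 0 = 0
  0 XOR 0 = 0
  0 XOR 0 = 0
= 11101110110000


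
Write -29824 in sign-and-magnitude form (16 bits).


Sign bit: 1 (negative)
Magnitude: 29824 = 111010010000000
= 1111010010000000


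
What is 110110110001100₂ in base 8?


Group into 3-bit groups: 110110110001100
  110 = 6
  110 = 6
  110 = 6
  001 = 1
  100 = 4
= 0o66614


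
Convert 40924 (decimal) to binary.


Divide by 2 repeatedly:
40924 ÷ 2 = 20462 remainder 0
20462 ÷ 2 = 10231 remainder 0
10231 ÷ 2 = 5115 remainder 1
5115 ÷ 2 = 2557 remainder 1
2557 ÷ 2 = 1278 remainder 1
1278 ÷ 2 = 639 remainder 0
639 ÷ 2 = 319 remainder 1
319 ÷ 2 = 159 remainder 1
159 ÷ 2 = 79 remainder 1
79 ÷ 2 = 39 remainder 1
39 ÷ 2 = 19 remainder 1
19 ÷ 2 = 9 remainder 1
9 ÷ 2 = 4 remainder 1
4 ÷ 2 = 2 remainder 0
2 ÷ 2 = 1 remainder 0
1 ÷ 2 = 0 remainder 1
Reading remainders bottom-up:
= 1001111111011100


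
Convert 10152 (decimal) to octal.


Divide by 8 repeatedly:
10152 ÷ 8 = 1269 remainder 0
1269 ÷ 8 = 158 remainder 5
158 ÷ 8 = 19 remainder 6
19 ÷ 8 = 2 remainder 3
2 ÷ 8 = 0 remainder 2
Reading remainders bottom-up:
= 0o23650


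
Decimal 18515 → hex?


Divide by 16 repeatedly:
18515 ÷ 16 = 1157 remainder 3 (3)
1157 ÷ 16 = 72 remainder 5 (5)
72 ÷ 16 = 4 remainder 8 (8)
4 ÷ 16 = 0 remainder 4 (4)
Reading remainders bottom-up:
= 0x4853


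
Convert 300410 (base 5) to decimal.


Positional values (base 5):
  0 × 5^0 = 0 × 1 = 0
  1 × 5^1 = 1 × 5 = 5
  4 × 5^2 = 4 × 25 = 100
  0 × 5^3 = 0 × 125 = 0
  0 × 5^4 = 0 × 625 = 0
  3 × 5^5 = 3 × 3125 = 9375
Sum = 0 + 5 + 100 + 0 + 0 + 9375
= 9480


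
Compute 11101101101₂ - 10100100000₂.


Align and subtract column by column (LSB to MSB, borrowing when needed):
  11101101101
- 10100100000
  -----------
  col 0: (1 - 0 borrow-in) - 0 → 1 - 0 = 1, borrow out 0
  col 1: (0 - 0 borrow-in) - 0 → 0 - 0 = 0, borrow out 0
  col 2: (1 - 0 borrow-in) - 0 → 1 - 0 = 1, borrow out 0
  col 3: (1 - 0 borrow-in) - 0 → 1 - 0 = 1, borrow out 0
  col 4: (0 - 0 borrow-in) - 0 → 0 - 0 = 0, borrow out 0
  col 5: (1 - 0 borrow-in) - 1 → 1 - 1 = 0, borrow out 0
  col 6: (1 - 0 borrow-in) - 0 → 1 - 0 = 1, borrow out 0
  col 7: (0 - 0 borrow-in) - 0 → 0 - 0 = 0, borrow out 0
  col 8: (1 - 0 borrow-in) - 1 → 1 - 1 = 0, borrow out 0
  col 9: (1 - 0 borrow-in) - 0 → 1 - 0 = 1, borrow out 0
  col 10: (1 - 0 borrow-in) - 1 → 1 - 1 = 0, borrow out 0
Reading bits MSB→LSB: 01001001101
Strip leading zeros: 1001001101
= 1001001101


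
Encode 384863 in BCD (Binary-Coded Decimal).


Each digit → 4-bit binary:
  3 → 0011
  8 → 1000
  4 → 0100
  8 → 1000
  6 → 0110
  3 → 0011
= 0011 1000 0100 1000 0110 0011


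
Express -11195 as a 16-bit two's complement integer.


Original: 0010101110111011
Step 1 - Invert all bits: 1101010001000100
Step 2 - Add 1: 1101010001000100 + 1
= 1101010001000101 (represents -11195)


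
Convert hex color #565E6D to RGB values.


Hex: #565E6D
R = 56₁₆ = 86
G = 5E₁₆ = 94
B = 6D₁₆ = 109
= RGB(86, 94, 109)


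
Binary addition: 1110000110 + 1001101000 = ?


Align and add column by column (LSB to MSB, carry propagating):
  01110000110
+ 01001101000
  -----------
  col 0: 0 + 0 + 0 (carry in) = 0 → bit 0, carry out 0
  col 1: 1 + 0 + 0 (carry in) = 1 → bit 1, carry out 0
  col 2: 1 + 0 + 0 (carry in) = 1 → bit 1, carry out 0
  col 3: 0 + 1 + 0 (carry in) = 1 → bit 1, carry out 0
  col 4: 0 + 0 + 0 (carry in) = 0 → bit 0, carry out 0
  col 5: 0 + 1 + 0 (carry in) = 1 → bit 1, carry out 0
  col 6: 0 + 1 + 0 (carry in) = 1 → bit 1, carry out 0
  col 7: 1 + 0 + 0 (carry in) = 1 → bit 1, carry out 0
  col 8: 1 + 0 + 0 (carry in) = 1 → bit 1, carry out 0
  col 9: 1 + 1 + 0 (carry in) = 2 → bit 0, carry out 1
  col 10: 0 + 0 + 1 (carry in) = 1 → bit 1, carry out 0
Reading bits MSB→LSB: 10111101110
Strip leading zeros: 10111101110
= 10111101110


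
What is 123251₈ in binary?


Each octal digit → 3 binary bits:
  1 = 001
  2 = 010
  3 = 011
  2 = 010
  5 = 101
  1 = 001
Concatenate: 001 010 011 010 101 001
= 001010011010101001


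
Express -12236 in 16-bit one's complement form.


Original: 0010111111001100
Invert all bits:
  bit 0: 0 → 1
  bit 1: 0 → 1
  bit 2: 1 → 0
  bit 3: 0 → 1
  bit 4: 1 → 0
  bit 5: 1 → 0
  bit 6: 1 → 0
  bit 7: 1 → 0
  bit 8: 1 → 0
  bit 9: 1 → 0
  bit 10: 0 → 1
  bit 11: 0 → 1
  bit 12: 1 → 0
  bit 13: 1 → 0
  bit 14: 0 → 1
  bit 15: 0 → 1
= 1101000000110011


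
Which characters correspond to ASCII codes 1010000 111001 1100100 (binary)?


Codes (binary): 1010000 111001 1100100
Per-code ASCII lookup:
  1010000 = 80  (range 65-90: uppercase, 80 - 65 = 15) → 'P'
  111001 = 57  (range 48-57: digits, 57 - 48 = 9) → '9'
  1100100 = 100  (range 97-122: lowercase, 100 - 97 = 3) → 'd'
= 'P9d'


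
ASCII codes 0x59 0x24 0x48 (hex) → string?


Codes (hex): 0x59 0x24 0x48
Per-code ASCII lookup:
  0x59 = 89  (range 65-90: uppercase, 89 - 65 = 24) → 'Y'
  0x24 = 36  (special character) → '$'
  0x48 = 72  (range 65-90: uppercase, 72 - 65 = 7) → 'H'
= 'Y$H'


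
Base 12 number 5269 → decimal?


Positional values (base 12):
  9 × 12^0 = 9 × 1 = 9
  6 × 12^1 = 6 × 12 = 72
  2 × 12^2 = 2 × 144 = 288
  5 × 12^3 = 5 × 1728 = 8640
Sum = 9 + 72 + 288 + 8640
= 9009


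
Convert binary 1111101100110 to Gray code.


Binary: 1111101100110
Gray code: G = B XOR (B >> 1)
B >> 1 = 0111110110011
1111101100110 XOR 0111110110011:
  1 XOR 0 = 1
  1 XOR 1 = 0
  1 XOR 1 = 0
  1 XOR 1 = 0
  1 XOR 1 = 0
  0 XOR 1 = 1
  1 XOR 0 = 1
  1 XOR 1 = 0
  0 XOR 1 = 1
  0 XOR 0 = 0
  1 XOR 0 = 1
  1 XOR 1 = 0
  0 XOR 1 = 1
= 1000011010101


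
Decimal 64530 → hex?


Divide by 16 repeatedly:
64530 ÷ 16 = 4033 remainder 2 (2)
4033 ÷ 16 = 252 remainder 1 (1)
252 ÷ 16 = 15 remainder 12 (C)
15 ÷ 16 = 0 remainder 15 (F)
Reading remainders bottom-up:
= 0xFC12


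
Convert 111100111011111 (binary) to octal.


Group into 3-bit groups: 111100111011111
  111 = 7
  100 = 4
  111 = 7
  011 = 3
  111 = 7
= 0o74737


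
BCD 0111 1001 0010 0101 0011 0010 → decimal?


Each 4-bit group → digit:
  0111 → 7
  1001 → 9
  0010 → 2
  0101 → 5
  0011 → 3
  0010 → 2
= 792532


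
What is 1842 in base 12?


Divide by 12 repeatedly:
1842 ÷ 12 = 153 remainder 6
153 ÷ 12 = 12 remainder 9
12 ÷ 12 = 1 remainder 0
1 ÷ 12 = 0 remainder 1
Reading remainders bottom-up:
= 1096


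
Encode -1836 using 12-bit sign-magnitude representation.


Sign bit: 1 (negative)
Magnitude: 1836 = 11100101100
= 111100101100


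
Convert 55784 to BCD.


Each digit → 4-bit binary:
  5 → 0101
  5 → 0101
  7 → 0111
  8 → 1000
  4 → 0100
= 0101 0101 0111 1000 0100


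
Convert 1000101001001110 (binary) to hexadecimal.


Group into 4-bit nibbles: 1000101001001110
  1000 = 8
  1010 = A
  0100 = 4
  1110 = E
= 0x8A4E


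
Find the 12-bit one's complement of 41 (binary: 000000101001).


Original: 000000101001
Invert all bits:
  bit 0: 0 → 1
  bit 1: 0 → 1
  bit 2: 0 → 1
  bit 3: 0 → 1
  bit 4: 0 → 1
  bit 5: 0 → 1
  bit 6: 1 → 0
  bit 7: 0 → 1
  bit 8: 1 → 0
  bit 9: 0 → 1
  bit 10: 0 → 1
  bit 11: 1 → 0
= 111111010110


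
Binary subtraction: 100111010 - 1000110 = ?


Align and subtract column by column (LSB to MSB, borrowing when needed):
  100111010
- 001000110
  ---------
  col 0: (0 - 0 borrow-in) - 0 → 0 - 0 = 0, borrow out 0
  col 1: (1 - 0 borrow-in) - 1 → 1 - 1 = 0, borrow out 0
  col 2: (0 - 0 borrow-in) - 1 → borrow from next column: (0+2) - 1 = 1, borrow out 1
  col 3: (1 - 1 borrow-in) - 0 → 0 - 0 = 0, borrow out 0
  col 4: (1 - 0 borrow-in) - 0 → 1 - 0 = 1, borrow out 0
  col 5: (1 - 0 borrow-in) - 0 → 1 - 0 = 1, borrow out 0
  col 6: (0 - 0 borrow-in) - 1 → borrow from next column: (0+2) - 1 = 1, borrow out 1
  col 7: (0 - 1 borrow-in) - 0 → borrow from next column: (-1+2) - 0 = 1, borrow out 1
  col 8: (1 - 1 borrow-in) - 0 → 0 - 0 = 0, borrow out 0
Reading bits MSB→LSB: 011110100
Strip leading zeros: 11110100
= 11110100


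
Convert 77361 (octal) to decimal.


Positional values:
Position 0: 1 × 8^0 = 1
Position 1: 6 × 8^1 = 48
Position 2: 3 × 8^2 = 192
Position 3: 7 × 8^3 = 3584
Position 4: 7 × 8^4 = 28672
Sum = 1 + 48 + 192 + 3584 + 28672
= 32497


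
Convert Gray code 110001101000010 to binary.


Gray code: 110001101000010
MSB stays the same: 1
Each subsequent bit = prev_binary XOR current_gray:
  B[1] = 1 XOR 1 = 0
  B[2] = 0 XOR 0 = 0
  B[3] = 0 XOR 0 = 0
  B[4] = 0 XOR 0 = 0
  B[5] = 0 XOR 1 = 1
  B[6] = 1 XOR 1 = 0
  B[7] = 0 XOR 0 = 0
  B[8] = 0 XOR 1 = 1
  B[9] = 1 XOR 0 = 1
  B[10] = 1 XOR 0 = 1
  B[11] = 1 XOR 0 = 1
  B[12] = 1 XOR 0 = 1
  B[13] = 1 XOR 1 = 0
  B[14] = 0 XOR 0 = 0
= 100001001111100 (17020 decimal)


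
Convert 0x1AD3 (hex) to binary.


Each hex digit → 4 binary bits:
  1 = 0001
  A = 1010
  D = 1101
  3 = 0011
Concatenate: 0001 1010 1101 0011
= 0001101011010011


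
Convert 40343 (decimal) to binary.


Divide by 2 repeatedly:
40343 ÷ 2 = 20171 remainder 1
20171 ÷ 2 = 10085 remainder 1
10085 ÷ 2 = 5042 remainder 1
5042 ÷ 2 = 2521 remainder 0
2521 ÷ 2 = 1260 remainder 1
1260 ÷ 2 = 630 remainder 0
630 ÷ 2 = 315 remainder 0
315 ÷ 2 = 157 remainder 1
157 ÷ 2 = 78 remainder 1
78 ÷ 2 = 39 remainder 0
39 ÷ 2 = 19 remainder 1
19 ÷ 2 = 9 remainder 1
9 ÷ 2 = 4 remainder 1
4 ÷ 2 = 2 remainder 0
2 ÷ 2 = 1 remainder 0
1 ÷ 2 = 0 remainder 1
Reading remainders bottom-up:
= 1001110110010111


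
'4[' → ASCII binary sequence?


String: '4['  (2 characters)
Per-character ASCII lookup:
  '4': digits start at 48: '4' = 48 + 4 = 52 → 110100
  '[': special character: '[' = 91 → 1011011
= 110100 1011011


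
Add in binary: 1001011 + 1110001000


Align and add column by column (LSB to MSB, carry propagating):
  00001001011
+ 01110001000
  -----------
  col 0: 1 + 0 + 0 (carry in) = 1 → bit 1, carry out 0
  col 1: 1 + 0 + 0 (carry in) = 1 → bit 1, carry out 0
  col 2: 0 + 0 + 0 (carry in) = 0 → bit 0, carry out 0
  col 3: 1 + 1 + 0 (carry in) = 2 → bit 0, carry out 1
  col 4: 0 + 0 + 1 (carry in) = 1 → bit 1, carry out 0
  col 5: 0 + 0 + 0 (carry in) = 0 → bit 0, carry out 0
  col 6: 1 + 0 + 0 (carry in) = 1 → bit 1, carry out 0
  col 7: 0 + 1 + 0 (carry in) = 1 → bit 1, carry out 0
  col 8: 0 + 1 + 0 (carry in) = 1 → bit 1, carry out 0
  col 9: 0 + 1 + 0 (carry in) = 1 → bit 1, carry out 0
  col 10: 0 + 0 + 0 (carry in) = 0 → bit 0, carry out 0
Reading bits MSB→LSB: 01111010011
Strip leading zeros: 1111010011
= 1111010011


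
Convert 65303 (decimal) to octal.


Divide by 8 repeatedly:
65303 ÷ 8 = 8162 remainder 7
8162 ÷ 8 = 1020 remainder 2
1020 ÷ 8 = 127 remainder 4
127 ÷ 8 = 15 remainder 7
15 ÷ 8 = 1 remainder 7
1 ÷ 8 = 0 remainder 1
Reading remainders bottom-up:
= 0o177427


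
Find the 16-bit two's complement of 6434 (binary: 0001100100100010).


Original: 0001100100100010
Step 1 - Invert all bits: 1110011011011101
Step 2 - Add 1: 1110011011011101 + 1
= 1110011011011110 (represents -6434)


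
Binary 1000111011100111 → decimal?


Positional values:
Bit 0: 1 × 2^0 = 1
Bit 1: 1 × 2^1 = 2
Bit 2: 1 × 2^2 = 4
Bit 5: 1 × 2^5 = 32
Bit 6: 1 × 2^6 = 64
Bit 7: 1 × 2^7 = 128
Bit 9: 1 × 2^9 = 512
Bit 10: 1 × 2^10 = 1024
Bit 11: 1 × 2^11 = 2048
Bit 15: 1 × 2^15 = 32768
Sum = 1 + 2 + 4 + 32 + 64 + 128 + 512 + 1024 + 2048 + 32768
= 36583


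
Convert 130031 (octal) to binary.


Each octal digit → 3 binary bits:
  1 = 001
  3 = 011
  0 = 000
  0 = 000
  3 = 011
  1 = 001
Concatenate: 001 011 000 000 011 001
= 001011000000011001


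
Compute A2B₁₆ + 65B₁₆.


Align and add column by column (LSB to MSB, each column mod 16 with carry):
  0A2B
+ 065B
  ----
  col 0: B(11) + B(11) + 0 (carry in) = 22 → 6(6), carry out 1
  col 1: 2(2) + 5(5) + 1 (carry in) = 8 → 8(8), carry out 0
  col 2: A(10) + 6(6) + 0 (carry in) = 16 → 0(0), carry out 1
  col 3: 0(0) + 0(0) + 1 (carry in) = 1 → 1(1), carry out 0
Reading digits MSB→LSB: 1086
Strip leading zeros: 1086
= 0x1086


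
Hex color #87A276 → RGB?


Hex: #87A276
R = 87₁₆ = 135
G = A2₁₆ = 162
B = 76₁₆ = 118
= RGB(135, 162, 118)


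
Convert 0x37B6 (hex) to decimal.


Positional values:
Position 0: 6 × 16^0 = 6 × 1 = 6
Position 1: B × 16^1 = 11 × 16 = 176
Position 2: 7 × 16^2 = 7 × 256 = 1792
Position 3: 3 × 16^3 = 3 × 4096 = 12288
Sum = 6 + 176 + 1792 + 12288
= 14262


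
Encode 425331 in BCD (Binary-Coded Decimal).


Each digit → 4-bit binary:
  4 → 0100
  2 → 0010
  5 → 0101
  3 → 0011
  3 → 0011
  1 → 0001
= 0100 0010 0101 0011 0011 0001


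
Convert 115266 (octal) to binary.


Each octal digit → 3 binary bits:
  1 = 001
  1 = 001
  5 = 101
  2 = 010
  6 = 110
  6 = 110
Concatenate: 001 001 101 010 110 110
= 001001101010110110


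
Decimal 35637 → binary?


Divide by 2 repeatedly:
35637 ÷ 2 = 17818 remainder 1
17818 ÷ 2 = 8909 remainder 0
8909 ÷ 2 = 4454 remainder 1
4454 ÷ 2 = 2227 remainder 0
2227 ÷ 2 = 1113 remainder 1
1113 ÷ 2 = 556 remainder 1
556 ÷ 2 = 278 remainder 0
278 ÷ 2 = 139 remainder 0
139 ÷ 2 = 69 remainder 1
69 ÷ 2 = 34 remainder 1
34 ÷ 2 = 17 remainder 0
17 ÷ 2 = 8 remainder 1
8 ÷ 2 = 4 remainder 0
4 ÷ 2 = 2 remainder 0
2 ÷ 2 = 1 remainder 0
1 ÷ 2 = 0 remainder 1
Reading remainders bottom-up:
= 1000101100110101


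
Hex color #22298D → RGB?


Hex: #22298D
R = 22₁₆ = 34
G = 29₁₆ = 41
B = 8D₁₆ = 141
= RGB(34, 41, 141)


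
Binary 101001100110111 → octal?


Group into 3-bit groups: 101001100110111
  101 = 5
  001 = 1
  100 = 4
  110 = 6
  111 = 7
= 0o51467


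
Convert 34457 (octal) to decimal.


Positional values:
Position 0: 7 × 8^0 = 7
Position 1: 5 × 8^1 = 40
Position 2: 4 × 8^2 = 256
Position 3: 4 × 8^3 = 2048
Position 4: 3 × 8^4 = 12288
Sum = 7 + 40 + 256 + 2048 + 12288
= 14639


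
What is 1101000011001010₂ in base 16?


Group into 4-bit nibbles: 1101000011001010
  1101 = D
  0000 = 0
  1100 = C
  1010 = A
= 0xD0CA


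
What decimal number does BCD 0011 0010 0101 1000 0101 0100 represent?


Each 4-bit group → digit:
  0011 → 3
  0010 → 2
  0101 → 5
  1000 → 8
  0101 → 5
  0100 → 4
= 325854


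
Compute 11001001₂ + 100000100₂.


Align and add column by column (LSB to MSB, carry propagating):
  0011001001
+ 0100000100
  ----------
  col 0: 1 + 0 + 0 (carry in) = 1 → bit 1, carry out 0
  col 1: 0 + 0 + 0 (carry in) = 0 → bit 0, carry out 0
  col 2: 0 + 1 + 0 (carry in) = 1 → bit 1, carry out 0
  col 3: 1 + 0 + 0 (carry in) = 1 → bit 1, carry out 0
  col 4: 0 + 0 + 0 (carry in) = 0 → bit 0, carry out 0
  col 5: 0 + 0 + 0 (carry in) = 0 → bit 0, carry out 0
  col 6: 1 + 0 + 0 (carry in) = 1 → bit 1, carry out 0
  col 7: 1 + 0 + 0 (carry in) = 1 → bit 1, carry out 0
  col 8: 0 + 1 + 0 (carry in) = 1 → bit 1, carry out 0
  col 9: 0 + 0 + 0 (carry in) = 0 → bit 0, carry out 0
Reading bits MSB→LSB: 0111001101
Strip leading zeros: 111001101
= 111001101


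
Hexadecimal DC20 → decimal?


Positional values:
Position 0: 0 × 16^0 = 0 × 1 = 0
Position 1: 2 × 16^1 = 2 × 16 = 32
Position 2: C × 16^2 = 12 × 256 = 3072
Position 3: D × 16^3 = 13 × 4096 = 53248
Sum = 0 + 32 + 3072 + 53248
= 56352


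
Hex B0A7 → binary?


Each hex digit → 4 binary bits:
  B = 1011
  0 = 0000
  A = 1010
  7 = 0111
Concatenate: 1011 0000 1010 0111
= 1011000010100111


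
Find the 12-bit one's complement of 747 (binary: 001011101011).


Original: 001011101011
Invert all bits:
  bit 0: 0 → 1
  bit 1: 0 → 1
  bit 2: 1 → 0
  bit 3: 0 → 1
  bit 4: 1 → 0
  bit 5: 1 → 0
  bit 6: 1 → 0
  bit 7: 0 → 1
  bit 8: 1 → 0
  bit 9: 0 → 1
  bit 10: 1 → 0
  bit 11: 1 → 0
= 110100010100


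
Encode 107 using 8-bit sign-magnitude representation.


Sign bit: 0 (positive)
Magnitude: 107 = 1101011
= 01101011


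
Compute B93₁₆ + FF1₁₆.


Align and add column by column (LSB to MSB, each column mod 16 with carry):
  0B93
+ 0FF1
  ----
  col 0: 3(3) + 1(1) + 0 (carry in) = 4 → 4(4), carry out 0
  col 1: 9(9) + F(15) + 0 (carry in) = 24 → 8(8), carry out 1
  col 2: B(11) + F(15) + 1 (carry in) = 27 → B(11), carry out 1
  col 3: 0(0) + 0(0) + 1 (carry in) = 1 → 1(1), carry out 0
Reading digits MSB→LSB: 1B84
Strip leading zeros: 1B84
= 0x1B84


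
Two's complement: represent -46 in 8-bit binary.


Original: 00101110
Step 1 - Invert all bits: 11010001
Step 2 - Add 1: 11010001 + 1
= 11010010 (represents -46)


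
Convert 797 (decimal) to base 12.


Divide by 12 repeatedly:
797 ÷ 12 = 66 remainder 5
66 ÷ 12 = 5 remainder 6
5 ÷ 12 = 0 remainder 5
Reading remainders bottom-up:
= 565


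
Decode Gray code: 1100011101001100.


Gray code: 1100011101001100
MSB stays the same: 1
Each subsequent bit = prev_binary XOR current_gray:
  B[1] = 1 XOR 1 = 0
  B[2] = 0 XOR 0 = 0
  B[3] = 0 XOR 0 = 0
  B[4] = 0 XOR 0 = 0
  B[5] = 0 XOR 1 = 1
  B[6] = 1 XOR 1 = 0
  B[7] = 0 XOR 1 = 1
  B[8] = 1 XOR 0 = 1
  B[9] = 1 XOR 1 = 0
  B[10] = 0 XOR 0 = 0
  B[11] = 0 XOR 0 = 0
  B[12] = 0 XOR 1 = 1
  B[13] = 1 XOR 1 = 0
  B[14] = 0 XOR 0 = 0
  B[15] = 0 XOR 0 = 0
= 1000010110001000 (34184 decimal)


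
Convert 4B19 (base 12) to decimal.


Positional values (base 12):
  9 × 12^0 = 9 × 1 = 9
  1 × 12^1 = 1 × 12 = 12
  B × 12^2 = 11 × 144 = 1584
  4 × 12^3 = 4 × 1728 = 6912
Sum = 9 + 12 + 1584 + 6912
= 8517


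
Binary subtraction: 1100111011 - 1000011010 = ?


Align and subtract column by column (LSB to MSB, borrowing when needed):
  1100111011
- 1000011010
  ----------
  col 0: (1 - 0 borrow-in) - 0 → 1 - 0 = 1, borrow out 0
  col 1: (1 - 0 borrow-in) - 1 → 1 - 1 = 0, borrow out 0
  col 2: (0 - 0 borrow-in) - 0 → 0 - 0 = 0, borrow out 0
  col 3: (1 - 0 borrow-in) - 1 → 1 - 1 = 0, borrow out 0
  col 4: (1 - 0 borrow-in) - 1 → 1 - 1 = 0, borrow out 0
  col 5: (1 - 0 borrow-in) - 0 → 1 - 0 = 1, borrow out 0
  col 6: (0 - 0 borrow-in) - 0 → 0 - 0 = 0, borrow out 0
  col 7: (0 - 0 borrow-in) - 0 → 0 - 0 = 0, borrow out 0
  col 8: (1 - 0 borrow-in) - 0 → 1 - 0 = 1, borrow out 0
  col 9: (1 - 0 borrow-in) - 1 → 1 - 1 = 0, borrow out 0
Reading bits MSB→LSB: 0100100001
Strip leading zeros: 100100001
= 100100001


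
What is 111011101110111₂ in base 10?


Positional values:
Bit 0: 1 × 2^0 = 1
Bit 1: 1 × 2^1 = 2
Bit 2: 1 × 2^2 = 4
Bit 4: 1 × 2^4 = 16
Bit 5: 1 × 2^5 = 32
Bit 6: 1 × 2^6 = 64
Bit 8: 1 × 2^8 = 256
Bit 9: 1 × 2^9 = 512
Bit 10: 1 × 2^10 = 1024
Bit 12: 1 × 2^12 = 4096
Bit 13: 1 × 2^13 = 8192
Bit 14: 1 × 2^14 = 16384
Sum = 1 + 2 + 4 + 16 + 32 + 64 + 256 + 512 + 1024 + 4096 + 8192 + 16384
= 30583


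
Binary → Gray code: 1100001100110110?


Binary: 1100001100110110
Gray code: G = B XOR (B >> 1)
B >> 1 = 0110000110011011
1100001100110110 XOR 0110000110011011:
  1 XOR 0 = 1
  1 XOR 1 = 0
  0 XOR 1 = 1
  0 XOR 0 = 0
  0 XOR 0 = 0
  0 XOR 0 = 0
  1 XOR 0 = 1
  1 XOR 1 = 0
  0 XOR 1 = 1
  0 XOR 0 = 0
  1 XOR 0 = 1
  1 XOR 1 = 0
  0 XOR 1 = 1
  1 XOR 0 = 1
  1 XOR 1 = 0
  0 XOR 1 = 1
= 1010001010101101


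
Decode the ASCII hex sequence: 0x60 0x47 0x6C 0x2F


Codes (hex): 0x60 0x47 0x6C 0x2F
Per-code ASCII lookup:
  0x60 = 96  (special character) → '`'
  0x47 = 71  (range 65-90: uppercase, 71 - 65 = 6) → 'G'
  0x6C = 108  (range 97-122: lowercase, 108 - 97 = 11) → 'l'
  0x2F = 47  (special character) → '/'
= '`Gl/'


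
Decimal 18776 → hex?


Divide by 16 repeatedly:
18776 ÷ 16 = 1173 remainder 8 (8)
1173 ÷ 16 = 73 remainder 5 (5)
73 ÷ 16 = 4 remainder 9 (9)
4 ÷ 16 = 0 remainder 4 (4)
Reading remainders bottom-up:
= 0x4958


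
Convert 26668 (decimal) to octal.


Divide by 8 repeatedly:
26668 ÷ 8 = 3333 remainder 4
3333 ÷ 8 = 416 remainder 5
416 ÷ 8 = 52 remainder 0
52 ÷ 8 = 6 remainder 4
6 ÷ 8 = 0 remainder 6
Reading remainders bottom-up:
= 0o64054


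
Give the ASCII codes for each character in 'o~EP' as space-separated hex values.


String: 'o~EP'  (4 characters)
Per-character ASCII lookup:
  'o': lowercase starts at 97: 'o' = 97 + 14 = 111 → 0x6F
  '~': special character: '~' = 126 → 0x7E
  'E': uppercase starts at 65: 'E' = 65 + 4 = 69 → 0x45
  'P': uppercase starts at 65: 'P' = 65 + 15 = 80 → 0x50
= 0x6F 0x7E 0x45 0x50


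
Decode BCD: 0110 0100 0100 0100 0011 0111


Each 4-bit group → digit:
  0110 → 6
  0100 → 4
  0100 → 4
  0100 → 4
  0011 → 3
  0111 → 7
= 644437


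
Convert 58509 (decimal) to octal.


Divide by 8 repeatedly:
58509 ÷ 8 = 7313 remainder 5
7313 ÷ 8 = 914 remainder 1
914 ÷ 8 = 114 remainder 2
114 ÷ 8 = 14 remainder 2
14 ÷ 8 = 1 remainder 6
1 ÷ 8 = 0 remainder 1
Reading remainders bottom-up:
= 0o162215


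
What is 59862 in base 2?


Divide by 2 repeatedly:
59862 ÷ 2 = 29931 remainder 0
29931 ÷ 2 = 14965 remainder 1
14965 ÷ 2 = 7482 remainder 1
7482 ÷ 2 = 3741 remainder 0
3741 ÷ 2 = 1870 remainder 1
1870 ÷ 2 = 935 remainder 0
935 ÷ 2 = 467 remainder 1
467 ÷ 2 = 233 remainder 1
233 ÷ 2 = 116 remainder 1
116 ÷ 2 = 58 remainder 0
58 ÷ 2 = 29 remainder 0
29 ÷ 2 = 14 remainder 1
14 ÷ 2 = 7 remainder 0
7 ÷ 2 = 3 remainder 1
3 ÷ 2 = 1 remainder 1
1 ÷ 2 = 0 remainder 1
Reading remainders bottom-up:
= 1110100111010110


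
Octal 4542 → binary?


Each octal digit → 3 binary bits:
  4 = 100
  5 = 101
  4 = 100
  2 = 010
Concatenate: 100 101 100 010
= 100101100010


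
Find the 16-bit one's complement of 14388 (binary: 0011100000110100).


Original: 0011100000110100
Invert all bits:
  bit 0: 0 → 1
  bit 1: 0 → 1
  bit 2: 1 → 0
  bit 3: 1 → 0
  bit 4: 1 → 0
  bit 5: 0 → 1
  bit 6: 0 → 1
  bit 7: 0 → 1
  bit 8: 0 → 1
  bit 9: 0 → 1
  bit 10: 1 → 0
  bit 11: 1 → 0
  bit 12: 0 → 1
  bit 13: 1 → 0
  bit 14: 0 → 1
  bit 15: 0 → 1
= 1100011111001011


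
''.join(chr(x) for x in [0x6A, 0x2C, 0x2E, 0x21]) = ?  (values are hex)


Codes (hex): 0x6A 0x2C 0x2E 0x21
Per-code ASCII lookup:
  0x6A = 106  (range 97-122: lowercase, 106 - 97 = 9) → 'j'
  0x2C = 44  (special character) → ','
  0x2E = 46  (special character) → '.'
  0x21 = 33  (special character) → '!'
= 'j,.!'


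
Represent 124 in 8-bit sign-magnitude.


Sign bit: 0 (positive)
Magnitude: 124 = 1111100
= 01111100


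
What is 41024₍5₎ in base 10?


Positional values (base 5):
  4 × 5^0 = 4 × 1 = 4
  2 × 5^1 = 2 × 5 = 10
  0 × 5^2 = 0 × 25 = 0
  1 × 5^3 = 1 × 125 = 125
  4 × 5^4 = 4 × 625 = 2500
Sum = 4 + 10 + 0 + 125 + 2500
= 2639


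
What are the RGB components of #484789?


Hex: #484789
R = 48₁₆ = 72
G = 47₁₆ = 71
B = 89₁₆ = 137
= RGB(72, 71, 137)


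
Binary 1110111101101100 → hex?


Group into 4-bit nibbles: 1110111101101100
  1110 = E
  1111 = F
  0110 = 6
  1100 = C
= 0xEF6C


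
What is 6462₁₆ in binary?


Each hex digit → 4 binary bits:
  6 = 0110
  4 = 0100
  6 = 0110
  2 = 0010
Concatenate: 0110 0100 0110 0010
= 0110010001100010


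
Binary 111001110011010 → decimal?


Positional values:
Bit 1: 1 × 2^1 = 2
Bit 3: 1 × 2^3 = 8
Bit 4: 1 × 2^4 = 16
Bit 7: 1 × 2^7 = 128
Bit 8: 1 × 2^8 = 256
Bit 9: 1 × 2^9 = 512
Bit 12: 1 × 2^12 = 4096
Bit 13: 1 × 2^13 = 8192
Bit 14: 1 × 2^14 = 16384
Sum = 2 + 8 + 16 + 128 + 256 + 512 + 4096 + 8192 + 16384
= 29594


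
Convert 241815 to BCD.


Each digit → 4-bit binary:
  2 → 0010
  4 → 0100
  1 → 0001
  8 → 1000
  1 → 0001
  5 → 0101
= 0010 0100 0001 1000 0001 0101


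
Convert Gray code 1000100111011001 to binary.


Gray code: 1000100111011001
MSB stays the same: 1
Each subsequent bit = prev_binary XOR current_gray:
  B[1] = 1 XOR 0 = 1
  B[2] = 1 XOR 0 = 1
  B[3] = 1 XOR 0 = 1
  B[4] = 1 XOR 1 = 0
  B[5] = 0 XOR 0 = 0
  B[6] = 0 XOR 0 = 0
  B[7] = 0 XOR 1 = 1
  B[8] = 1 XOR 1 = 0
  B[9] = 0 XOR 1 = 1
  B[10] = 1 XOR 0 = 1
  B[11] = 1 XOR 1 = 0
  B[12] = 0 XOR 1 = 1
  B[13] = 1 XOR 0 = 1
  B[14] = 1 XOR 0 = 1
  B[15] = 1 XOR 1 = 0
= 1111000101101110 (61806 decimal)


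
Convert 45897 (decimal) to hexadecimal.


Divide by 16 repeatedly:
45897 ÷ 16 = 2868 remainder 9 (9)
2868 ÷ 16 = 179 remainder 4 (4)
179 ÷ 16 = 11 remainder 3 (3)
11 ÷ 16 = 0 remainder 11 (B)
Reading remainders bottom-up:
= 0xB349


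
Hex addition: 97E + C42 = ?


Align and add column by column (LSB to MSB, each column mod 16 with carry):
  097E
+ 0C42
  ----
  col 0: E(14) + 2(2) + 0 (carry in) = 16 → 0(0), carry out 1
  col 1: 7(7) + 4(4) + 1 (carry in) = 12 → C(12), carry out 0
  col 2: 9(9) + C(12) + 0 (carry in) = 21 → 5(5), carry out 1
  col 3: 0(0) + 0(0) + 1 (carry in) = 1 → 1(1), carry out 0
Reading digits MSB→LSB: 15C0
Strip leading zeros: 15C0
= 0x15C0


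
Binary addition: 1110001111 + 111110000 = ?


Align and add column by column (LSB to MSB, carry propagating):
  01110001111
+ 00111110000
  -----------
  col 0: 1 + 0 + 0 (carry in) = 1 → bit 1, carry out 0
  col 1: 1 + 0 + 0 (carry in) = 1 → bit 1, carry out 0
  col 2: 1 + 0 + 0 (carry in) = 1 → bit 1, carry out 0
  col 3: 1 + 0 + 0 (carry in) = 1 → bit 1, carry out 0
  col 4: 0 + 1 + 0 (carry in) = 1 → bit 1, carry out 0
  col 5: 0 + 1 + 0 (carry in) = 1 → bit 1, carry out 0
  col 6: 0 + 1 + 0 (carry in) = 1 → bit 1, carry out 0
  col 7: 1 + 1 + 0 (carry in) = 2 → bit 0, carry out 1
  col 8: 1 + 1 + 1 (carry in) = 3 → bit 1, carry out 1
  col 9: 1 + 0 + 1 (carry in) = 2 → bit 0, carry out 1
  col 10: 0 + 0 + 1 (carry in) = 1 → bit 1, carry out 0
Reading bits MSB→LSB: 10101111111
Strip leading zeros: 10101111111
= 10101111111


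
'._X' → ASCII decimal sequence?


String: '._X'  (3 characters)
Per-character ASCII lookup:
  '.': special character: '.' = 46
  '_': special character: '_' = 95
  'X': uppercase starts at 65: 'X' = 65 + 23 = 88
= 46 95 88


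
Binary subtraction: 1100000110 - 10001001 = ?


Align and subtract column by column (LSB to MSB, borrowing when needed):
  1100000110
- 0010001001
  ----------
  col 0: (0 - 0 borrow-in) - 1 → borrow from next column: (0+2) - 1 = 1, borrow out 1
  col 1: (1 - 1 borrow-in) - 0 → 0 - 0 = 0, borrow out 0
  col 2: (1 - 0 borrow-in) - 0 → 1 - 0 = 1, borrow out 0
  col 3: (0 - 0 borrow-in) - 1 → borrow from next column: (0+2) - 1 = 1, borrow out 1
  col 4: (0 - 1 borrow-in) - 0 → borrow from next column: (-1+2) - 0 = 1, borrow out 1
  col 5: (0 - 1 borrow-in) - 0 → borrow from next column: (-1+2) - 0 = 1, borrow out 1
  col 6: (0 - 1 borrow-in) - 0 → borrow from next column: (-1+2) - 0 = 1, borrow out 1
  col 7: (0 - 1 borrow-in) - 1 → borrow from next column: (-1+2) - 1 = 0, borrow out 1
  col 8: (1 - 1 borrow-in) - 0 → 0 - 0 = 0, borrow out 0
  col 9: (1 - 0 borrow-in) - 0 → 1 - 0 = 1, borrow out 0
Reading bits MSB→LSB: 1001111101
Strip leading zeros: 1001111101
= 1001111101


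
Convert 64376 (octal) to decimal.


Positional values:
Position 0: 6 × 8^0 = 6
Position 1: 7 × 8^1 = 56
Position 2: 3 × 8^2 = 192
Position 3: 4 × 8^3 = 2048
Position 4: 6 × 8^4 = 24576
Sum = 6 + 56 + 192 + 2048 + 24576
= 26878


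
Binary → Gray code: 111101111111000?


Binary: 111101111111000
Gray code: G = B XOR (B >> 1)
B >> 1 = 011110111111100
111101111111000 XOR 011110111111100:
  1 XOR 0 = 1
  1 XOR 1 = 0
  1 XOR 1 = 0
  1 XOR 1 = 0
  0 XOR 1 = 1
  1 XOR 0 = 1
  1 XOR 1 = 0
  1 XOR 1 = 0
  1 XOR 1 = 0
  1 XOR 1 = 0
  1 XOR 1 = 0
  1 XOR 1 = 0
  0 XOR 1 = 1
  0 XOR 0 = 0
  0 XOR 0 = 0
= 100011000000100


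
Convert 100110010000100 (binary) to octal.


Group into 3-bit groups: 100110010000100
  100 = 4
  110 = 6
  010 = 2
  000 = 0
  100 = 4
= 0o46204


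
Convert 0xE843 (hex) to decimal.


Positional values:
Position 0: 3 × 16^0 = 3 × 1 = 3
Position 1: 4 × 16^1 = 4 × 16 = 64
Position 2: 8 × 16^2 = 8 × 256 = 2048
Position 3: E × 16^3 = 14 × 4096 = 57344
Sum = 3 + 64 + 2048 + 57344
= 59459


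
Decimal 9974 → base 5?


Divide by 5 repeatedly:
9974 ÷ 5 = 1994 remainder 4
1994 ÷ 5 = 398 remainder 4
398 ÷ 5 = 79 remainder 3
79 ÷ 5 = 15 remainder 4
15 ÷ 5 = 3 remainder 0
3 ÷ 5 = 0 remainder 3
Reading remainders bottom-up:
= 304344


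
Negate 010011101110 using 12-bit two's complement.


Original: 010011101110
Step 1 - Invert all bits: 101100010001
Step 2 - Add 1: 101100010001 + 1
= 101100010010 (represents -1262)


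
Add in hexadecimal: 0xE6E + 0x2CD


Align and add column by column (LSB to MSB, each column mod 16 with carry):
  0E6E
+ 02CD
  ----
  col 0: E(14) + D(13) + 0 (carry in) = 27 → B(11), carry out 1
  col 1: 6(6) + C(12) + 1 (carry in) = 19 → 3(3), carry out 1
  col 2: E(14) + 2(2) + 1 (carry in) = 17 → 1(1), carry out 1
  col 3: 0(0) + 0(0) + 1 (carry in) = 1 → 1(1), carry out 0
Reading digits MSB→LSB: 113B
Strip leading zeros: 113B
= 0x113B


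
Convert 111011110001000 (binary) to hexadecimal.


Group into 4-bit nibbles: 0111011110001000
  0111 = 7
  0111 = 7
  1000 = 8
  1000 = 8
= 0x7788


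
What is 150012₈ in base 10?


Positional values:
Position 0: 2 × 8^0 = 2
Position 1: 1 × 8^1 = 8
Position 2: 0 × 8^2 = 0
Position 3: 0 × 8^3 = 0
Position 4: 5 × 8^4 = 20480
Position 5: 1 × 8^5 = 32768
Sum = 2 + 8 + 0 + 0 + 20480 + 32768
= 53258


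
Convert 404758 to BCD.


Each digit → 4-bit binary:
  4 → 0100
  0 → 0000
  4 → 0100
  7 → 0111
  5 → 0101
  8 → 1000
= 0100 0000 0100 0111 0101 1000


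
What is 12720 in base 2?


Divide by 2 repeatedly:
12720 ÷ 2 = 6360 remainder 0
6360 ÷ 2 = 3180 remainder 0
3180 ÷ 2 = 1590 remainder 0
1590 ÷ 2 = 795 remainder 0
795 ÷ 2 = 397 remainder 1
397 ÷ 2 = 198 remainder 1
198 ÷ 2 = 99 remainder 0
99 ÷ 2 = 49 remainder 1
49 ÷ 2 = 24 remainder 1
24 ÷ 2 = 12 remainder 0
12 ÷ 2 = 6 remainder 0
6 ÷ 2 = 3 remainder 0
3 ÷ 2 = 1 remainder 1
1 ÷ 2 = 0 remainder 1
Reading remainders bottom-up:
= 11000110110000


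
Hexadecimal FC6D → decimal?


Positional values:
Position 0: D × 16^0 = 13 × 1 = 13
Position 1: 6 × 16^1 = 6 × 16 = 96
Position 2: C × 16^2 = 12 × 256 = 3072
Position 3: F × 16^3 = 15 × 4096 = 61440
Sum = 13 + 96 + 3072 + 61440
= 64621


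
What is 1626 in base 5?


Divide by 5 repeatedly:
1626 ÷ 5 = 325 remainder 1
325 ÷ 5 = 65 remainder 0
65 ÷ 5 = 13 remainder 0
13 ÷ 5 = 2 remainder 3
2 ÷ 5 = 0 remainder 2
Reading remainders bottom-up:
= 23001


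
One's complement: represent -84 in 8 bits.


Original: 01010100
Invert all bits:
  bit 0: 0 → 1
  bit 1: 1 → 0
  bit 2: 0 → 1
  bit 3: 1 → 0
  bit 4: 0 → 1
  bit 5: 1 → 0
  bit 6: 0 → 1
  bit 7: 0 → 1
= 10101011


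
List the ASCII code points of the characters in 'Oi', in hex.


String: 'Oi'  (2 characters)
Per-character ASCII lookup:
  'O': uppercase starts at 65: 'O' = 65 + 14 = 79 → 0x4F
  'i': lowercase starts at 97: 'i' = 97 + 8 = 105 → 0x69
= 0x4F 0x69


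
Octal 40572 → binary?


Each octal digit → 3 binary bits:
  4 = 100
  0 = 000
  5 = 101
  7 = 111
  2 = 010
Concatenate: 100 000 101 111 010
= 100000101111010


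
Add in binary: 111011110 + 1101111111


Align and add column by column (LSB to MSB, carry propagating):
  00111011110
+ 01101111111
  -----------
  col 0: 0 + 1 + 0 (carry in) = 1 → bit 1, carry out 0
  col 1: 1 + 1 + 0 (carry in) = 2 → bit 0, carry out 1
  col 2: 1 + 1 + 1 (carry in) = 3 → bit 1, carry out 1
  col 3: 1 + 1 + 1 (carry in) = 3 → bit 1, carry out 1
  col 4: 1 + 1 + 1 (carry in) = 3 → bit 1, carry out 1
  col 5: 0 + 1 + 1 (carry in) = 2 → bit 0, carry out 1
  col 6: 1 + 1 + 1 (carry in) = 3 → bit 1, carry out 1
  col 7: 1 + 0 + 1 (carry in) = 2 → bit 0, carry out 1
  col 8: 1 + 1 + 1 (carry in) = 3 → bit 1, carry out 1
  col 9: 0 + 1 + 1 (carry in) = 2 → bit 0, carry out 1
  col 10: 0 + 0 + 1 (carry in) = 1 → bit 1, carry out 0
Reading bits MSB→LSB: 10101011101
Strip leading zeros: 10101011101
= 10101011101


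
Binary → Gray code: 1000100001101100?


Binary: 1000100001101100
Gray code: G = B XOR (B >> 1)
B >> 1 = 0100010000110110
1000100001101100 XOR 0100010000110110:
  1 XOR 0 = 1
  0 XOR 1 = 1
  0 XOR 0 = 0
  0 XOR 0 = 0
  1 XOR 0 = 1
  0 XOR 1 = 1
  0 XOR 0 = 0
  0 XOR 0 = 0
  0 XOR 0 = 0
  1 XOR 0 = 1
  1 XOR 1 = 0
  0 XOR 1 = 1
  1 XOR 0 = 1
  1 XOR 1 = 0
  0 XOR 1 = 1
  0 XOR 0 = 0
= 1100110001011010


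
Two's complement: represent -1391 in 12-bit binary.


Original: 010101101111
Step 1 - Invert all bits: 101010010000
Step 2 - Add 1: 101010010000 + 1
= 101010010001 (represents -1391)


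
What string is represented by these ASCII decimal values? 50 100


Codes (decimal): 50 100
Per-code ASCII lookup:
  50  (range 48-57: digits, 50 - 48 = 2) → '2'
  100  (range 97-122: lowercase, 100 - 97 = 3) → 'd'
= '2d'


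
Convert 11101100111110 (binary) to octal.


Group into 3-bit groups: 011101100111110
  011 = 3
  101 = 5
  100 = 4
  111 = 7
  110 = 6
= 0o35476


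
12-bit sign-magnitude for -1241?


Sign bit: 1 (negative)
Magnitude: 1241 = 10011011001
= 110011011001


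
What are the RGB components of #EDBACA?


Hex: #EDBACA
R = ED₁₆ = 237
G = BA₁₆ = 186
B = CA₁₆ = 202
= RGB(237, 186, 202)


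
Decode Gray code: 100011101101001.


Gray code: 100011101101001
MSB stays the same: 1
Each subsequent bit = prev_binary XOR current_gray:
  B[1] = 1 XOR 0 = 1
  B[2] = 1 XOR 0 = 1
  B[3] = 1 XOR 0 = 1
  B[4] = 1 XOR 1 = 0
  B[5] = 0 XOR 1 = 1
  B[6] = 1 XOR 1 = 0
  B[7] = 0 XOR 0 = 0
  B[8] = 0 XOR 1 = 1
  B[9] = 1 XOR 1 = 0
  B[10] = 0 XOR 0 = 0
  B[11] = 0 XOR 1 = 1
  B[12] = 1 XOR 0 = 1
  B[13] = 1 XOR 0 = 1
  B[14] = 1 XOR 1 = 0
= 111101001001110 (31310 decimal)


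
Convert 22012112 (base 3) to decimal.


Positional values (base 3):
  2 × 3^0 = 2 × 1 = 2
  1 × 3^1 = 1 × 3 = 3
  1 × 3^2 = 1 × 9 = 9
  2 × 3^3 = 2 × 27 = 54
  1 × 3^4 = 1 × 81 = 81
  0 × 3^5 = 0 × 243 = 0
  2 × 3^6 = 2 × 729 = 1458
  2 × 3^7 = 2 × 2187 = 4374
Sum = 2 + 3 + 9 + 54 + 81 + 0 + 1458 + 4374
= 5981


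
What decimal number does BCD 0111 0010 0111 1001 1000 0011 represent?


Each 4-bit group → digit:
  0111 → 7
  0010 → 2
  0111 → 7
  1001 → 9
  1000 → 8
  0011 → 3
= 727983


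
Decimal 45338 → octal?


Divide by 8 repeatedly:
45338 ÷ 8 = 5667 remainder 2
5667 ÷ 8 = 708 remainder 3
708 ÷ 8 = 88 remainder 4
88 ÷ 8 = 11 remainder 0
11 ÷ 8 = 1 remainder 3
1 ÷ 8 = 0 remainder 1
Reading remainders bottom-up:
= 0o130432


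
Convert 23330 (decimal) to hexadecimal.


Divide by 16 repeatedly:
23330 ÷ 16 = 1458 remainder 2 (2)
1458 ÷ 16 = 91 remainder 2 (2)
91 ÷ 16 = 5 remainder 11 (B)
5 ÷ 16 = 0 remainder 5 (5)
Reading remainders bottom-up:
= 0x5B22


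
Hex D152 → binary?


Each hex digit → 4 binary bits:
  D = 1101
  1 = 0001
  5 = 0101
  2 = 0010
Concatenate: 1101 0001 0101 0010
= 1101000101010010


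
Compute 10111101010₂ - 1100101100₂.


Align and subtract column by column (LSB to MSB, borrowing when needed):
  10111101010
- 01100101100
  -----------
  col 0: (0 - 0 borrow-in) - 0 → 0 - 0 = 0, borrow out 0
  col 1: (1 - 0 borrow-in) - 0 → 1 - 0 = 1, borrow out 0
  col 2: (0 - 0 borrow-in) - 1 → borrow from next column: (0+2) - 1 = 1, borrow out 1
  col 3: (1 - 1 borrow-in) - 1 → borrow from next column: (0+2) - 1 = 1, borrow out 1
  col 4: (0 - 1 borrow-in) - 0 → borrow from next column: (-1+2) - 0 = 1, borrow out 1
  col 5: (1 - 1 borrow-in) - 1 → borrow from next column: (0+2) - 1 = 1, borrow out 1
  col 6: (1 - 1 borrow-in) - 0 → 0 - 0 = 0, borrow out 0
  col 7: (1 - 0 borrow-in) - 0 → 1 - 0 = 1, borrow out 0
  col 8: (1 - 0 borrow-in) - 1 → 1 - 1 = 0, borrow out 0
  col 9: (0 - 0 borrow-in) - 1 → borrow from next column: (0+2) - 1 = 1, borrow out 1
  col 10: (1 - 1 borrow-in) - 0 → 0 - 0 = 0, borrow out 0
Reading bits MSB→LSB: 01010111110
Strip leading zeros: 1010111110
= 1010111110


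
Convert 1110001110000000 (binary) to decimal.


Positional values:
Bit 7: 1 × 2^7 = 128
Bit 8: 1 × 2^8 = 256
Bit 9: 1 × 2^9 = 512
Bit 13: 1 × 2^13 = 8192
Bit 14: 1 × 2^14 = 16384
Bit 15: 1 × 2^15 = 32768
Sum = 128 + 256 + 512 + 8192 + 16384 + 32768
= 58240


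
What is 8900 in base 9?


Divide by 9 repeatedly:
8900 ÷ 9 = 988 remainder 8
988 ÷ 9 = 109 remainder 7
109 ÷ 9 = 12 remainder 1
12 ÷ 9 = 1 remainder 3
1 ÷ 9 = 0 remainder 1
Reading remainders bottom-up:
= 13178


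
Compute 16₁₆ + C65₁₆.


Align and add column by column (LSB to MSB, each column mod 16 with carry):
  0016
+ 0C65
  ----
  col 0: 6(6) + 5(5) + 0 (carry in) = 11 → B(11), carry out 0
  col 1: 1(1) + 6(6) + 0 (carry in) = 7 → 7(7), carry out 0
  col 2: 0(0) + C(12) + 0 (carry in) = 12 → C(12), carry out 0
  col 3: 0(0) + 0(0) + 0 (carry in) = 0 → 0(0), carry out 0
Reading digits MSB→LSB: 0C7B
Strip leading zeros: C7B
= 0xC7B


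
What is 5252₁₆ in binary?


Each hex digit → 4 binary bits:
  5 = 0101
  2 = 0010
  5 = 0101
  2 = 0010
Concatenate: 0101 0010 0101 0010
= 0101001001010010


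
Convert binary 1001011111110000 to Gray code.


Binary: 1001011111110000
Gray code: G = B XOR (B >> 1)
B >> 1 = 0100101111111000
1001011111110000 XOR 0100101111111000:
  1 XOR 0 = 1
  0 XOR 1 = 1
  0 XOR 0 = 0
  1 XOR 0 = 1
  0 XOR 1 = 1
  1 XOR 0 = 1
  1 XOR 1 = 0
  1 XOR 1 = 0
  1 XOR 1 = 0
  1 XOR 1 = 0
  1 XOR 1 = 0
  1 XOR 1 = 0
  0 XOR 1 = 1
  0 XOR 0 = 0
  0 XOR 0 = 0
  0 XOR 0 = 0
= 1101110000001000


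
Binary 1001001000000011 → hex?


Group into 4-bit nibbles: 1001001000000011
  1001 = 9
  0010 = 2
  0000 = 0
  0011 = 3
= 0x9203


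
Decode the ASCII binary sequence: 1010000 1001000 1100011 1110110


Codes (binary): 1010000 1001000 1100011 1110110
Per-code ASCII lookup:
  1010000 = 80  (range 65-90: uppercase, 80 - 65 = 15) → 'P'
  1001000 = 72  (range 65-90: uppercase, 72 - 65 = 7) → 'H'
  1100011 = 99  (range 97-122: lowercase, 99 - 97 = 2) → 'c'
  1110110 = 118  (range 97-122: lowercase, 118 - 97 = 21) → 'v'
= 'PHcv'
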